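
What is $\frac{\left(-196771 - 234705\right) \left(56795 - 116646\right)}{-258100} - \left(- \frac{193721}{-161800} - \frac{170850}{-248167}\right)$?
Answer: $- \frac{10369523210433579123}{103635978568600} \approx -1.0006 \cdot 10^{5}$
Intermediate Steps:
$\frac{\left(-196771 - 234705\right) \left(56795 - 116646\right)}{-258100} - \left(- \frac{193721}{-161800} - \frac{170850}{-248167}\right) = \left(-431476\right) \left(-59851\right) \left(- \frac{1}{258100}\right) - \left(\left(-193721\right) \left(- \frac{1}{161800}\right) - - \frac{170850}{248167}\right) = 25824270076 \left(- \frac{1}{258100}\right) - \left(\frac{193721}{161800} + \frac{170850}{248167}\right) = - \frac{6456067519}{64525} - \frac{75718689407}{40153420600} = - \frac{10369523210433579123}{103635978568600}$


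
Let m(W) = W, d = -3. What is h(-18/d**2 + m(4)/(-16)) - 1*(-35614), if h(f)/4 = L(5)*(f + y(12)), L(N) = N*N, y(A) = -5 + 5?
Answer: 35389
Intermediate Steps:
y(A) = 0
L(N) = N**2
h(f) = 100*f (h(f) = 4*(5**2*(f + 0)) = 4*(25*f) = 100*f)
h(-18/d**2 + m(4)/(-16)) - 1*(-35614) = 100*(-18/((-3)**2) + 4/(-16)) - 1*(-35614) = 100*(-18/9 + 4*(-1/16)) + 35614 = 100*(-18*1/9 - 1/4) + 35614 = 100*(-2 - 1/4) + 35614 = 100*(-9/4) + 35614 = -225 + 35614 = 35389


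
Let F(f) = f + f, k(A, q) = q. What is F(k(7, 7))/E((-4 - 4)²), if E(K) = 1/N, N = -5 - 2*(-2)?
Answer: -14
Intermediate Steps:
N = -1 (N = -5 + 4 = -1)
F(f) = 2*f
E(K) = -1 (E(K) = 1/(-1) = -1)
F(k(7, 7))/E((-4 - 4)²) = (2*7)/(-1) = 14*(-1) = -14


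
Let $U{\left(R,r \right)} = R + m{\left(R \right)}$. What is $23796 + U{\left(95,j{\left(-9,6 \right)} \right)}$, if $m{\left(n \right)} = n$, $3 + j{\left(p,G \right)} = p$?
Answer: $23986$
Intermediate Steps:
$j{\left(p,G \right)} = -3 + p$
$U{\left(R,r \right)} = 2 R$ ($U{\left(R,r \right)} = R + R = 2 R$)
$23796 + U{\left(95,j{\left(-9,6 \right)} \right)} = 23796 + 2 \cdot 95 = 23796 + 190 = 23986$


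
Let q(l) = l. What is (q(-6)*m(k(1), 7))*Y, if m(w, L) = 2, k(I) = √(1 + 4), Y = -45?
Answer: 540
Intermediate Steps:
k(I) = √5
(q(-6)*m(k(1), 7))*Y = -6*2*(-45) = -12*(-45) = 540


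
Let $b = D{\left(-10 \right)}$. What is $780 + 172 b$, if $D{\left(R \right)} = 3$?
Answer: $1296$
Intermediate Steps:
$b = 3$
$780 + 172 b = 780 + 172 \cdot 3 = 780 + 516 = 1296$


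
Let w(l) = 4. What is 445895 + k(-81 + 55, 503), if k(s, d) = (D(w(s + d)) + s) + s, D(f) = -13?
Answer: 445830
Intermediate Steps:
k(s, d) = -13 + 2*s (k(s, d) = (-13 + s) + s = -13 + 2*s)
445895 + k(-81 + 55, 503) = 445895 + (-13 + 2*(-81 + 55)) = 445895 + (-13 + 2*(-26)) = 445895 + (-13 - 52) = 445895 - 65 = 445830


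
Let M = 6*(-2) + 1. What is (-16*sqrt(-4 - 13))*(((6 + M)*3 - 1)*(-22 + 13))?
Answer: -2304*I*sqrt(17) ≈ -9499.6*I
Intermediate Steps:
M = -11 (M = -12 + 1 = -11)
(-16*sqrt(-4 - 13))*(((6 + M)*3 - 1)*(-22 + 13)) = (-16*sqrt(-4 - 13))*(((6 - 11)*3 - 1)*(-22 + 13)) = (-16*I*sqrt(17))*((-5*3 - 1)*(-9)) = (-16*I*sqrt(17))*((-15 - 1)*(-9)) = (-16*I*sqrt(17))*(-16*(-9)) = -16*I*sqrt(17)*144 = -2304*I*sqrt(17)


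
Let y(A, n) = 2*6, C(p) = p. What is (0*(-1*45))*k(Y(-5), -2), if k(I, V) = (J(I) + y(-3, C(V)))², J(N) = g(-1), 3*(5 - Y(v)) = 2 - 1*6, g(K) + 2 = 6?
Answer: 0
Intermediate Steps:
g(K) = 4 (g(K) = -2 + 6 = 4)
Y(v) = 19/3 (Y(v) = 5 - (2 - 1*6)/3 = 5 - (2 - 6)/3 = 5 - ⅓*(-4) = 5 + 4/3 = 19/3)
y(A, n) = 12
J(N) = 4
k(I, V) = 256 (k(I, V) = (4 + 12)² = 16² = 256)
(0*(-1*45))*k(Y(-5), -2) = (0*(-1*45))*256 = (0*(-45))*256 = 0*256 = 0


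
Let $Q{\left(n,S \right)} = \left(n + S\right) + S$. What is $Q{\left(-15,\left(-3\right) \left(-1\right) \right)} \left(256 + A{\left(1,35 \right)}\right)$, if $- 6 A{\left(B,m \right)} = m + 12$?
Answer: $- \frac{4467}{2} \approx -2233.5$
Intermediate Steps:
$A{\left(B,m \right)} = -2 - \frac{m}{6}$ ($A{\left(B,m \right)} = - \frac{m + 12}{6} = - \frac{12 + m}{6} = -2 - \frac{m}{6}$)
$Q{\left(n,S \right)} = n + 2 S$ ($Q{\left(n,S \right)} = \left(S + n\right) + S = n + 2 S$)
$Q{\left(-15,\left(-3\right) \left(-1\right) \right)} \left(256 + A{\left(1,35 \right)}\right) = \left(-15 + 2 \left(\left(-3\right) \left(-1\right)\right)\right) \left(256 - \frac{47}{6}\right) = \left(-15 + 2 \cdot 3\right) \left(256 - \frac{47}{6}\right) = \left(-15 + 6\right) \left(256 - \frac{47}{6}\right) = \left(-9\right) \frac{1489}{6} = - \frac{4467}{2}$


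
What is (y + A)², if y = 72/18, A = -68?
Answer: 4096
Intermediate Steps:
y = 4 (y = 72*(1/18) = 4)
(y + A)² = (4 - 68)² = (-64)² = 4096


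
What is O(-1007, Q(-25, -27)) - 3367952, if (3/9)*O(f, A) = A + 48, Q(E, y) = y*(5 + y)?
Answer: -3366026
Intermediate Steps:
O(f, A) = 144 + 3*A (O(f, A) = 3*(A + 48) = 3*(48 + A) = 144 + 3*A)
O(-1007, Q(-25, -27)) - 3367952 = (144 + 3*(-27*(5 - 27))) - 3367952 = (144 + 3*(-27*(-22))) - 3367952 = (144 + 3*594) - 3367952 = (144 + 1782) - 3367952 = 1926 - 3367952 = -3366026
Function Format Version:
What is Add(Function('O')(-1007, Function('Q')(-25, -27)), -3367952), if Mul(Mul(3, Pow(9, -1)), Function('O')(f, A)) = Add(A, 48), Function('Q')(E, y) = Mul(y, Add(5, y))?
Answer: -3366026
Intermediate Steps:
Function('O')(f, A) = Add(144, Mul(3, A)) (Function('O')(f, A) = Mul(3, Add(A, 48)) = Mul(3, Add(48, A)) = Add(144, Mul(3, A)))
Add(Function('O')(-1007, Function('Q')(-25, -27)), -3367952) = Add(Add(144, Mul(3, Mul(-27, Add(5, -27)))), -3367952) = Add(Add(144, Mul(3, Mul(-27, -22))), -3367952) = Add(Add(144, Mul(3, 594)), -3367952) = Add(Add(144, 1782), -3367952) = Add(1926, -3367952) = -3366026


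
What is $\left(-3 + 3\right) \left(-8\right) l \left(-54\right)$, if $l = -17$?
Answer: $0$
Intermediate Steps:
$\left(-3 + 3\right) \left(-8\right) l \left(-54\right) = \left(-3 + 3\right) \left(-8\right) \left(-17\right) \left(-54\right) = 0 \left(-8\right) \left(-17\right) \left(-54\right) = 0 \left(-17\right) \left(-54\right) = 0 \left(-54\right) = 0$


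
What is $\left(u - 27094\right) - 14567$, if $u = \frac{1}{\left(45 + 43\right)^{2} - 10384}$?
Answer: $- \frac{109985041}{2640} \approx -41661.0$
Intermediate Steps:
$u = - \frac{1}{2640}$ ($u = \frac{1}{88^{2} - 10384} = \frac{1}{7744 - 10384} = \frac{1}{-2640} = - \frac{1}{2640} \approx -0.00037879$)
$\left(u - 27094\right) - 14567 = \left(- \frac{1}{2640} - 27094\right) - 14567 = - \frac{71528161}{2640} - 14567 = - \frac{109985041}{2640}$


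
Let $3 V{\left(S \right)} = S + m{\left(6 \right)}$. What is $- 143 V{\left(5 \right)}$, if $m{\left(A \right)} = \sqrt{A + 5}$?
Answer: $- \frac{715}{3} - \frac{143 \sqrt{11}}{3} \approx -396.43$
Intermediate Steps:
$m{\left(A \right)} = \sqrt{5 + A}$
$V{\left(S \right)} = \frac{S}{3} + \frac{\sqrt{11}}{3}$ ($V{\left(S \right)} = \frac{S + \sqrt{5 + 6}}{3} = \frac{S + \sqrt{11}}{3} = \frac{S}{3} + \frac{\sqrt{11}}{3}$)
$- 143 V{\left(5 \right)} = - 143 \left(\frac{1}{3} \cdot 5 + \frac{\sqrt{11}}{3}\right) = - 143 \left(\frac{5}{3} + \frac{\sqrt{11}}{3}\right) = - \frac{715}{3} - \frac{143 \sqrt{11}}{3}$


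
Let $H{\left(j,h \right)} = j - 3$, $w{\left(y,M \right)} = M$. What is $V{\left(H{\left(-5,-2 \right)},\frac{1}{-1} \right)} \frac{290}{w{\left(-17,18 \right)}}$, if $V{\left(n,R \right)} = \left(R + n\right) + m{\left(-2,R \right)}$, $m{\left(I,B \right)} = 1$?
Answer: $- \frac{1160}{9} \approx -128.89$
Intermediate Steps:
$H{\left(j,h \right)} = -3 + j$
$V{\left(n,R \right)} = 1 + R + n$ ($V{\left(n,R \right)} = \left(R + n\right) + 1 = 1 + R + n$)
$V{\left(H{\left(-5,-2 \right)},\frac{1}{-1} \right)} \frac{290}{w{\left(-17,18 \right)}} = \left(1 + \frac{1}{-1} - 8\right) \frac{290}{18} = \left(1 - 1 - 8\right) 290 \cdot \frac{1}{18} = \left(-8\right) \frac{145}{9} = - \frac{1160}{9}$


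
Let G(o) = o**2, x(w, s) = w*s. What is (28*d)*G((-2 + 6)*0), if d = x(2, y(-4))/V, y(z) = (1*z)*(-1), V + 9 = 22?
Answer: 0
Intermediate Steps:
V = 13 (V = -9 + 22 = 13)
y(z) = -z (y(z) = z*(-1) = -z)
x(w, s) = s*w
d = 8/13 (d = (-1*(-4)*2)/13 = (4*2)*(1/13) = 8*(1/13) = 8/13 ≈ 0.61539)
(28*d)*G((-2 + 6)*0) = (28*(8/13))*((-2 + 6)*0)**2 = 224*(4*0)**2/13 = (224/13)*0**2 = (224/13)*0 = 0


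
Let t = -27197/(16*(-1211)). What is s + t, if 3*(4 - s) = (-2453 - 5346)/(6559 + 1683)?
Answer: 1369975175/239545488 ≈ 5.7191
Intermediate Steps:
s = 106703/24726 (s = 4 - (-2453 - 5346)/(3*(6559 + 1683)) = 4 - (-7799)/(3*8242) = 4 - 1/3*(-7799/8242) = 4 + 7799/24726 = 106703/24726 ≈ 4.3154)
t = 27197/19376 (t = -27197/(-19376) = -27197*(-1/19376) = 27197/19376 ≈ 1.4036)
s + t = 106703/24726 + 27197/19376 = 1369975175/239545488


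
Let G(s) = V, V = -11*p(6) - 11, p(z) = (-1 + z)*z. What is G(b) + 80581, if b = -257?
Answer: 80240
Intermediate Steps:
p(z) = z*(-1 + z)
V = -341 (V = -66*(-1 + 6) - 11 = -66*5 - 11 = -11*30 - 11 = -330 - 11 = -341)
G(s) = -341
G(b) + 80581 = -341 + 80581 = 80240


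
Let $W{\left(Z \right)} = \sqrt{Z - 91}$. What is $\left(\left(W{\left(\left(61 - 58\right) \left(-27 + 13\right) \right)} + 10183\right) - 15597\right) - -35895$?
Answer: $30481 + i \sqrt{133} \approx 30481.0 + 11.533 i$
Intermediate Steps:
$W{\left(Z \right)} = \sqrt{-91 + Z}$
$\left(\left(W{\left(\left(61 - 58\right) \left(-27 + 13\right) \right)} + 10183\right) - 15597\right) - -35895 = \left(\left(\sqrt{-91 + \left(61 - 58\right) \left(-27 + 13\right)} + 10183\right) - 15597\right) - -35895 = \left(\left(\sqrt{-91 + 3 \left(-14\right)} + 10183\right) - 15597\right) + 35895 = \left(\left(\sqrt{-91 - 42} + 10183\right) - 15597\right) + 35895 = \left(\left(\sqrt{-133} + 10183\right) - 15597\right) + 35895 = \left(\left(i \sqrt{133} + 10183\right) - 15597\right) + 35895 = \left(\left(10183 + i \sqrt{133}\right) - 15597\right) + 35895 = \left(-5414 + i \sqrt{133}\right) + 35895 = 30481 + i \sqrt{133}$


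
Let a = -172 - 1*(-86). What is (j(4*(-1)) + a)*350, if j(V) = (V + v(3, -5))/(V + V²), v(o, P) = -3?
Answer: -181825/6 ≈ -30304.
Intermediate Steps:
a = -86 (a = -172 + 86 = -86)
j(V) = (-3 + V)/(V + V²) (j(V) = (V - 3)/(V + V²) = (-3 + V)/(V + V²))
(j(4*(-1)) + a)*350 = ((-3 + 4*(-1))/(((4*(-1)))*(1 + 4*(-1))) - 86)*350 = ((-3 - 4)/((-4)*(1 - 4)) - 86)*350 = (-¼*(-7)/(-3) - 86)*350 = (-¼*(-⅓)*(-7) - 86)*350 = (-7/12 - 86)*350 = -1039/12*350 = -181825/6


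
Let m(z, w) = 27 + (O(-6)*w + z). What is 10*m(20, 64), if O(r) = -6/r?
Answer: 1110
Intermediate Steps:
m(z, w) = 27 + w + z (m(z, w) = 27 + ((-6/(-6))*w + z) = 27 + ((-6*(-⅙))*w + z) = 27 + (1*w + z) = 27 + (w + z) = 27 + w + z)
10*m(20, 64) = 10*(27 + 64 + 20) = 10*111 = 1110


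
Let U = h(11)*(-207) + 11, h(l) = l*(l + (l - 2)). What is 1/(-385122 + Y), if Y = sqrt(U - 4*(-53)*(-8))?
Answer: -385122/148319002109 - 5*I*sqrt(1889)/148319002109 ≈ -2.5966e-6 - 1.4652e-9*I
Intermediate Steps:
h(l) = l*(-2 + 2*l) (h(l) = l*(l + (-2 + l)) = l*(-2 + 2*l))
U = -45529 (U = (2*11*(-1 + 11))*(-207) + 11 = (2*11*10)*(-207) + 11 = 220*(-207) + 11 = -45540 + 11 = -45529)
Y = 5*I*sqrt(1889) (Y = sqrt(-45529 - 4*(-53)*(-8)) = sqrt(-45529 + 212*(-8)) = sqrt(-45529 - 1696) = sqrt(-47225) = 5*I*sqrt(1889) ≈ 217.31*I)
1/(-385122 + Y) = 1/(-385122 + 5*I*sqrt(1889))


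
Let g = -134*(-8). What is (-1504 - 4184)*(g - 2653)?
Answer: 8992728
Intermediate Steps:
g = 1072
(-1504 - 4184)*(g - 2653) = (-1504 - 4184)*(1072 - 2653) = -5688*(-1581) = 8992728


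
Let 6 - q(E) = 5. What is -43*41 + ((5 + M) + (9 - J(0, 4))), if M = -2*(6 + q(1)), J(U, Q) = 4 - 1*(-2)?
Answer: -1769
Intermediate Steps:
J(U, Q) = 6 (J(U, Q) = 4 + 2 = 6)
q(E) = 1 (q(E) = 6 - 1*5 = 6 - 5 = 1)
M = -14 (M = -2*(6 + 1) = -2*7 = -14)
-43*41 + ((5 + M) + (9 - J(0, 4))) = -43*41 + ((5 - 14) + (9 - 1*6)) = -1763 + (-9 + (9 - 6)) = -1763 + (-9 + 3) = -1763 - 6 = -1769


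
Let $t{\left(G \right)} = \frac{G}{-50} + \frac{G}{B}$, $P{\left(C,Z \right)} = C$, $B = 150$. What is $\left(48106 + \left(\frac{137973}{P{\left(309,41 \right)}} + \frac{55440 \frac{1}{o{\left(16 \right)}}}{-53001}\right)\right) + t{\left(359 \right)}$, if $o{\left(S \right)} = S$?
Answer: $\frac{245395083433}{5054725} \approx 48548.0$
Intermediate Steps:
$t{\left(G \right)} = - \frac{G}{75}$ ($t{\left(G \right)} = \frac{G}{-50} + \frac{G}{150} = G \left(- \frac{1}{50}\right) + G \frac{1}{150} = - \frac{G}{50} + \frac{G}{150} = - \frac{G}{75}$)
$\left(48106 + \left(\frac{137973}{P{\left(309,41 \right)}} + \frac{55440 \frac{1}{o{\left(16 \right)}}}{-53001}\right)\right) + t{\left(359 \right)} = \left(48106 + \left(\frac{137973}{309} + \frac{55440 \cdot \frac{1}{16}}{-53001}\right)\right) - \frac{359}{75} = \left(48106 + \left(137973 \cdot \frac{1}{309} + 55440 \cdot \frac{1}{16} \left(- \frac{1}{53001}\right)\right)\right) - \frac{359}{75} = \left(48106 + \left(\frac{45991}{103} + 3465 \left(- \frac{1}{53001}\right)\right)\right) - \frac{359}{75} = \left(48106 + \left(\frac{45991}{103} - \frac{385}{5889}\right)\right) - \frac{359}{75} = \left(48106 + \frac{270801344}{606567}\right) - \frac{359}{75} = \frac{29450313446}{606567} - \frac{359}{75} = \frac{245395083433}{5054725}$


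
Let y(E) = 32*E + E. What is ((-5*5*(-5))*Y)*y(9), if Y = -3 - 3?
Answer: -222750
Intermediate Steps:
Y = -6
y(E) = 33*E
((-5*5*(-5))*Y)*y(9) = ((-5*5*(-5))*(-6))*(33*9) = (-25*(-5)*(-6))*297 = (125*(-6))*297 = -750*297 = -222750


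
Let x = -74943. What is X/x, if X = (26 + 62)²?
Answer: -704/6813 ≈ -0.10333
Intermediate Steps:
X = 7744 (X = 88² = 7744)
X/x = 7744/(-74943) = 7744*(-1/74943) = -704/6813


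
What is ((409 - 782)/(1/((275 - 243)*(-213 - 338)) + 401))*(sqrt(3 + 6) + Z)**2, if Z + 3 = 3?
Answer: -59190624/7070431 ≈ -8.3716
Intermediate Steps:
Z = 0 (Z = -3 + 3 = 0)
((409 - 782)/(1/((275 - 243)*(-213 - 338)) + 401))*(sqrt(3 + 6) + Z)**2 = ((409 - 782)/(1/((275 - 243)*(-213 - 338)) + 401))*(sqrt(3 + 6) + 0)**2 = (-373/(1/(32*(-551)) + 401))*(sqrt(9) + 0)**2 = (-373/(1/(-17632) + 401))*(3 + 0)**2 = -373/(-1/17632 + 401)*3**2 = -373/7070431/17632*9 = -373*17632/7070431*9 = -6576736/7070431*9 = -59190624/7070431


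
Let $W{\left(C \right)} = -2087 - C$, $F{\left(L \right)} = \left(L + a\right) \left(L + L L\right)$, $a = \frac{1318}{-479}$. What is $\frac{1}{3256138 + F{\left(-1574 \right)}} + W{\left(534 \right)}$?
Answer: $- \frac{4897076289986625}{1868399958026} \approx -2621.0$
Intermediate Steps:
$a = - \frac{1318}{479}$ ($a = 1318 \left(- \frac{1}{479}\right) = - \frac{1318}{479} \approx -2.7516$)
$F{\left(L \right)} = \left(- \frac{1318}{479} + L\right) \left(L + L^{2}\right)$ ($F{\left(L \right)} = \left(L - \frac{1318}{479}\right) \left(L + L L\right) = \left(- \frac{1318}{479} + L\right) \left(L + L^{2}\right)$)
$\frac{1}{3256138 + F{\left(-1574 \right)}} + W{\left(534 \right)} = \frac{1}{3256138 + \frac{1}{479} \left(-1574\right) \left(-1318 - -1320586 + 479 \left(-1574\right)^{2}\right)} - 2621 = \frac{1}{3256138 + \frac{1}{479} \left(-1574\right) \left(-1318 + 1320586 + 479 \cdot 2477476\right)} - 2621 = \frac{1}{3256138 + \frac{1}{479} \left(-1574\right) \left(-1318 + 1320586 + 1186711004\right)} - 2621 = \frac{1}{3256138 + \frac{1}{479} \left(-1574\right) 1188030272} - 2621 = \frac{1}{3256138 - \frac{1869959648128}{479}} - 2621 = \frac{1}{- \frac{1868399958026}{479}} - 2621 = - \frac{479}{1868399958026} - 2621 = - \frac{4897076289986625}{1868399958026}$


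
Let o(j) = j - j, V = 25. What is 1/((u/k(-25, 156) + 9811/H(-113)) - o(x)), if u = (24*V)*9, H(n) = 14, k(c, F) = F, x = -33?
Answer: 182/133843 ≈ 0.0013598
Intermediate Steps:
o(j) = 0
u = 5400 (u = (24*25)*9 = 600*9 = 5400)
1/((u/k(-25, 156) + 9811/H(-113)) - o(x)) = 1/((5400/156 + 9811/14) - 1*0) = 1/((5400*(1/156) + 9811*(1/14)) + 0) = 1/((450/13 + 9811/14) + 0) = 1/(133843/182 + 0) = 1/(133843/182) = 182/133843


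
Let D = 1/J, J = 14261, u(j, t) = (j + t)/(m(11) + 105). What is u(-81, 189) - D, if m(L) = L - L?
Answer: 513361/499135 ≈ 1.0285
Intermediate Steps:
m(L) = 0
u(j, t) = j/105 + t/105 (u(j, t) = (j + t)/(0 + 105) = (j + t)/105 = (j + t)*(1/105) = j/105 + t/105)
D = 1/14261 ≈ 7.0121e-5
u(-81, 189) - D = ((1/105)*(-81) + (1/105)*189) - 1*1/14261 = (-27/35 + 9/5) - 1/14261 = 36/35 - 1/14261 = 513361/499135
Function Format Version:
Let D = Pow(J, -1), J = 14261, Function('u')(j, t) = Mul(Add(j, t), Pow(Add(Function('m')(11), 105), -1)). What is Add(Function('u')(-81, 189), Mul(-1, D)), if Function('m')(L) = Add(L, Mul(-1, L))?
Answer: Rational(513361, 499135) ≈ 1.0285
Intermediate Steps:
Function('m')(L) = 0
Function('u')(j, t) = Add(Mul(Rational(1, 105), j), Mul(Rational(1, 105), t)) (Function('u')(j, t) = Mul(Add(j, t), Pow(Add(0, 105), -1)) = Mul(Add(j, t), Pow(105, -1)) = Mul(Add(j, t), Rational(1, 105)) = Add(Mul(Rational(1, 105), j), Mul(Rational(1, 105), t)))
D = Rational(1, 14261) (D = Pow(14261, -1) = Rational(1, 14261) ≈ 7.0121e-5)
Add(Function('u')(-81, 189), Mul(-1, D)) = Add(Add(Mul(Rational(1, 105), -81), Mul(Rational(1, 105), 189)), Mul(-1, Rational(1, 14261))) = Add(Add(Rational(-27, 35), Rational(9, 5)), Rational(-1, 14261)) = Add(Rational(36, 35), Rational(-1, 14261)) = Rational(513361, 499135)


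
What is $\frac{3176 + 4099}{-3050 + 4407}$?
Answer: $\frac{7275}{1357} \approx 5.3611$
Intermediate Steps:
$\frac{3176 + 4099}{-3050 + 4407} = \frac{7275}{1357}$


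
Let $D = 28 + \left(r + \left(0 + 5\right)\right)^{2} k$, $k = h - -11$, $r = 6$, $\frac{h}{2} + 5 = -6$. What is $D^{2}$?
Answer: $1697809$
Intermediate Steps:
$h = -22$ ($h = -10 + 2 \left(-6\right) = -10 - 12 = -22$)
$k = -11$ ($k = -22 - -11 = -22 + 11 = -11$)
$D = -1303$ ($D = 28 + \left(6 + \left(0 + 5\right)\right)^{2} \left(-11\right) = 28 + \left(6 + 5\right)^{2} \left(-11\right) = 28 + 11^{2} \left(-11\right) = 28 + 121 \left(-11\right) = 28 - 1331 = -1303$)
$D^{2} = \left(-1303\right)^{2} = 1697809$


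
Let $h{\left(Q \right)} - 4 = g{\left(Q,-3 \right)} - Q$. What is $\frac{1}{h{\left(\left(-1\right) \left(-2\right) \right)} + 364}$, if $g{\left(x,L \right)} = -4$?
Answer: $\frac{1}{362} \approx 0.0027624$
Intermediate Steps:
$h{\left(Q \right)} = - Q$ ($h{\left(Q \right)} = 4 - \left(4 + Q\right) = - Q$)
$\frac{1}{h{\left(\left(-1\right) \left(-2\right) \right)} + 364} = \frac{1}{- \left(-1\right) \left(-2\right) + 364} = \frac{1}{\left(-1\right) 2 + 364} = \frac{1}{-2 + 364} = \frac{1}{362}$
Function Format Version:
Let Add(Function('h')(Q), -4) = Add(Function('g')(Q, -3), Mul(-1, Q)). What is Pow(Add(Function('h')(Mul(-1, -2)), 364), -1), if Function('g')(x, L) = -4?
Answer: Rational(1, 362) ≈ 0.0027624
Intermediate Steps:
Function('h')(Q) = Mul(-1, Q) (Function('h')(Q) = Add(4, Add(-4, Mul(-1, Q))) = Mul(-1, Q))
Pow(Add(Function('h')(Mul(-1, -2)), 364), -1) = Pow(Add(Mul(-1, Mul(-1, -2)), 364), -1) = Pow(Add(Mul(-1, 2), 364), -1) = Pow(Add(-2, 364), -1) = Pow(362, -1) = Rational(1, 362)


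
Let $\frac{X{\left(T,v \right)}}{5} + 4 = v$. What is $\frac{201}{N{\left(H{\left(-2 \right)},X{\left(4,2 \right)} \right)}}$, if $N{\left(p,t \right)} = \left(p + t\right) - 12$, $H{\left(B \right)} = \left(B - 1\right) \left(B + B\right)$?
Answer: $- \frac{201}{10} \approx -20.1$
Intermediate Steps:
$X{\left(T,v \right)} = -20 + 5 v$
$H{\left(B \right)} = 2 B \left(-1 + B\right)$ ($H{\left(B \right)} = \left(-1 + B\right) 2 B = 2 B \left(-1 + B\right)$)
$N{\left(p,t \right)} = -12 + p + t$
$\frac{201}{N{\left(H{\left(-2 \right)},X{\left(4,2 \right)} \right)}} = \frac{201}{-12 + 2 \left(-2\right) \left(-1 - 2\right) + \left(-20 + 5 \cdot 2\right)} = \frac{201}{-12 + 2 \left(-2\right) \left(-3\right) + \left(-20 + 10\right)} = \frac{201}{-12 + 12 - 10} = \frac{201}{-10} = 201 \left(- \frac{1}{10}\right) = - \frac{201}{10}$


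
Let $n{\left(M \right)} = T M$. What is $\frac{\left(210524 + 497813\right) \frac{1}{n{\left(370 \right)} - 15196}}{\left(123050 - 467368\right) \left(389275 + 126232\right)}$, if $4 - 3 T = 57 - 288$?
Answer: $- \frac{2125011}{7341686307065812} \approx -2.8944 \cdot 10^{-10}$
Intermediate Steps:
$T = \frac{235}{3}$ ($T = \frac{4}{3} - \frac{57 - 288}{3} = \frac{4}{3} - -77 = \frac{4}{3} + 77 = \frac{235}{3} \approx 78.333$)
$n{\left(M \right)} = \frac{235 M}{3}$
$\frac{\left(210524 + 497813\right) \frac{1}{n{\left(370 \right)} - 15196}}{\left(123050 - 467368\right) \left(389275 + 126232\right)} = \frac{\left(210524 + 497813\right) \frac{1}{\frac{235}{3} \cdot 370 - 15196}}{\left(123050 - 467368\right) \left(389275 + 126232\right)} = \frac{708337 \frac{1}{\frac{86950}{3} - 15196}}{\left(-344318\right) 515507} = \frac{708337 \frac{1}{\frac{41362}{3}}}{-177498339226} = 708337 \cdot \frac{3}{41362} \left(- \frac{1}{177498339226}\right) = \frac{2125011}{41362} \left(- \frac{1}{177498339226}\right) = - \frac{2125011}{7341686307065812}$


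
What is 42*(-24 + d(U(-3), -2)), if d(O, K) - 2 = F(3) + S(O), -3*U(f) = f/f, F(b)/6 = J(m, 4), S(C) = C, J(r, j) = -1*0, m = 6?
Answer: -938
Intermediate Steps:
J(r, j) = 0
F(b) = 0 (F(b) = 6*0 = 0)
U(f) = -1/3 (U(f) = -f/(3*f) = -1/3*1 = -1/3)
d(O, K) = 2 + O (d(O, K) = 2 + (0 + O) = 2 + O)
42*(-24 + d(U(-3), -2)) = 42*(-24 + (2 - 1/3)) = 42*(-24 + 5/3) = 42*(-67/3) = -938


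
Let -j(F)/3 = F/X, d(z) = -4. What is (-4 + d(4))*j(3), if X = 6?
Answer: 12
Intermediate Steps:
j(F) = -F/2 (j(F) = -3*F/6 = -F/2)
(-4 + d(4))*j(3) = (-4 - 4)*(-½*3) = -8*(-3/2) = 12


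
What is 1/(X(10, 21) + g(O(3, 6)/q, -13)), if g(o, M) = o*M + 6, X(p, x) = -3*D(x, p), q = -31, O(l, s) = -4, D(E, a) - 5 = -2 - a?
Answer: 31/785 ≈ 0.039490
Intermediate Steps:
D(E, a) = 3 - a (D(E, a) = 5 + (-2 - a) = 3 - a)
X(p, x) = -9 + 3*p (X(p, x) = -3*(3 - p) = -9 + 3*p)
g(o, M) = 6 + M*o (g(o, M) = M*o + 6 = 6 + M*o)
1/(X(10, 21) + g(O(3, 6)/q, -13)) = 1/((-9 + 3*10) + (6 - (-52)/(-31))) = 1/((-9 + 30) + (6 - (-52)*(-1)/31)) = 1/(21 + (6 - 13*4/31)) = 1/(21 + (6 - 52/31)) = 1/(21 + 134/31) = 1/(785/31) = 31/785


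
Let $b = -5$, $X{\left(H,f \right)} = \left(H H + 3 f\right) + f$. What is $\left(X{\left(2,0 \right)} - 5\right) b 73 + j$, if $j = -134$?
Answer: $231$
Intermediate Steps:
$X{\left(H,f \right)} = H^{2} + 4 f$ ($X{\left(H,f \right)} = \left(H^{2} + 3 f\right) + f = H^{2} + 4 f$)
$\left(X{\left(2,0 \right)} - 5\right) b 73 + j = \left(\left(2^{2} + 4 \cdot 0\right) - 5\right) \left(-5\right) 73 - 134 = \left(\left(4 + 0\right) - 5\right) \left(-5\right) 73 - 134 = \left(4 - 5\right) \left(-5\right) 73 - 134 = \left(-1\right) \left(-5\right) 73 - 134 = 5 \cdot 73 - 134 = 365 - 134 = 231$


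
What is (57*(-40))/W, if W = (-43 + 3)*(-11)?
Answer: -57/11 ≈ -5.1818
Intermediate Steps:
W = 440 (W = -40*(-11) = 440)
(57*(-40))/W = (57*(-40))/440 = -2280*1/440 = -57/11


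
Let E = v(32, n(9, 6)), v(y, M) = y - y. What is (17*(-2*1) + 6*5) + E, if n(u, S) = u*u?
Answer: -4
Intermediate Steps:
n(u, S) = u**2
v(y, M) = 0
E = 0
(17*(-2*1) + 6*5) + E = (17*(-2*1) + 6*5) + 0 = (17*(-2) + 30) + 0 = (-34 + 30) + 0 = -4 + 0 = -4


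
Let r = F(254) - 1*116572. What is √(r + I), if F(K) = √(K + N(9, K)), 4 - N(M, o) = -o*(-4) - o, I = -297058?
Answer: √(-413630 + 6*I*√14) ≈ 0.017 + 643.14*I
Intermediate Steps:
N(M, o) = 4 - 3*o (N(M, o) = 4 - (-o*(-4) - o) = 4 - (4*o - o) = 4 - 3*o)
F(K) = √(4 - 2*K) (F(K) = √(K + (4 - 3*K)) = √(4 - 2*K))
r = -116572 + 6*I*√14 (r = √(4 - 2*254) - 1*116572 = √(4 - 508) - 116572 = √(-504) - 116572 = 6*I*√14 - 116572 = -116572 + 6*I*√14 ≈ -1.1657e+5 + 22.45*I)
√(r + I) = √((-116572 + 6*I*√14) - 297058) = √(-413630 + 6*I*√14)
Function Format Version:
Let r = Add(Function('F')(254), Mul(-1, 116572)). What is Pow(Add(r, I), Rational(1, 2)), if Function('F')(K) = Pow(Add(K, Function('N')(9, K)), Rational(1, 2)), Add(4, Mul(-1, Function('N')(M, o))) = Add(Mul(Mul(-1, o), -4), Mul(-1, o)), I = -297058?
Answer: Pow(Add(-413630, Mul(6, I, Pow(14, Rational(1, 2)))), Rational(1, 2)) ≈ Add(0.017, Mul(643.14, I))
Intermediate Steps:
Function('N')(M, o) = Add(4, Mul(-3, o)) (Function('N')(M, o) = Add(4, Mul(-1, Add(Mul(Mul(-1, o), -4), Mul(-1, o)))) = Add(4, Mul(-1, Add(Mul(4, o), Mul(-1, o)))) = Add(4, Mul(-1, Mul(3, o))) = Add(4, Mul(-3, o)))
Function('F')(K) = Pow(Add(4, Mul(-2, K)), Rational(1, 2)) (Function('F')(K) = Pow(Add(K, Add(4, Mul(-3, K))), Rational(1, 2)) = Pow(Add(4, Mul(-2, K)), Rational(1, 2)))
r = Add(-116572, Mul(6, I, Pow(14, Rational(1, 2)))) (r = Add(Pow(Add(4, Mul(-2, 254)), Rational(1, 2)), Mul(-1, 116572)) = Add(Pow(Add(4, -508), Rational(1, 2)), -116572) = Add(Pow(-504, Rational(1, 2)), -116572) = Add(Mul(6, I, Pow(14, Rational(1, 2))), -116572) = Add(-116572, Mul(6, I, Pow(14, Rational(1, 2)))) ≈ Add(-1.1657e+5, Mul(22.450, I)))
Pow(Add(r, I), Rational(1, 2)) = Pow(Add(Add(-116572, Mul(6, I, Pow(14, Rational(1, 2)))), -297058), Rational(1, 2)) = Pow(Add(-413630, Mul(6, I, Pow(14, Rational(1, 2)))), Rational(1, 2))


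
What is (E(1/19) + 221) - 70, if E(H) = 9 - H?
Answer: 3039/19 ≈ 159.95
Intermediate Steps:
(E(1/19) + 221) - 70 = ((9 - 1/19) + 221) - 70 = (170/19 + 221) - 70 = 4369/19 - 70 = 3039/19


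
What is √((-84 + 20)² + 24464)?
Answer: 4*√1785 ≈ 169.00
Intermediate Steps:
√((-84 + 20)² + 24464) = √((-64)² + 24464) = √(4096 + 24464) = √28560 = 4*√1785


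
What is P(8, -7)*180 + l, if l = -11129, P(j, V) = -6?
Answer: -12209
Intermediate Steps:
P(8, -7)*180 + l = -6*180 - 11129 = -1080 - 11129 = -12209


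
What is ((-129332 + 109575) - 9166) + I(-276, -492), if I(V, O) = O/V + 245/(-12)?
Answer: -7987891/276 ≈ -28942.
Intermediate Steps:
I(V, O) = -245/12 + O/V (I(V, O) = O/V + 245*(-1/12) = O/V - 245/12 = -245/12 + O/V)
((-129332 + 109575) - 9166) + I(-276, -492) = ((-129332 + 109575) - 9166) + (-245/12 - 492/(-276)) = (-19757 - 9166) + (-245/12 - 492*(-1/276)) = -28923 + (-245/12 + 41/23) = -28923 - 5143/276 = -7987891/276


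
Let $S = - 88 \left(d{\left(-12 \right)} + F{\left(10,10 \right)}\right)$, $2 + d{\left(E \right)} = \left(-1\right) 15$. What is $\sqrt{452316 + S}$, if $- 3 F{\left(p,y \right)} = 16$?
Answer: $\frac{2 \sqrt{1022133}}{3} \approx 674.0$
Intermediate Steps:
$d{\left(E \right)} = -17$ ($d{\left(E \right)} = -2 - 15 = -17$)
$F{\left(p,y \right)} = - \frac{16}{3}$ ($F{\left(p,y \right)} = \left(- \frac{1}{3}\right) 16 = - \frac{16}{3}$)
$S = \frac{5896}{3}$ ($S = - 88 \left(-17 - \frac{16}{3}\right) = \left(-88\right) \left(- \frac{67}{3}\right) = \frac{5896}{3} \approx 1965.3$)
$\sqrt{452316 + S} = \sqrt{452316 + \frac{5896}{3}} = \sqrt{\frac{1362844}{3}} = \frac{2 \sqrt{1022133}}{3}$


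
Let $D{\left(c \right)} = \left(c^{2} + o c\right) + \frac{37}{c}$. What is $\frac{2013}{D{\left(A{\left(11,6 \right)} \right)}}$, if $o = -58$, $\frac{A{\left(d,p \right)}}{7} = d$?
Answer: $\frac{155001}{112688} \approx 1.3755$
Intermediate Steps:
$A{\left(d,p \right)} = 7 d$
$D{\left(c \right)} = c^{2} - 58 c + \frac{37}{c}$ ($D{\left(c \right)} = \left(c^{2} - 58 c\right) + \frac{37}{c} = c^{2} - 58 c + \frac{37}{c}$)
$\frac{2013}{D{\left(A{\left(11,6 \right)} \right)}} = \frac{2013}{\frac{1}{7 \cdot 11} \left(37 + \left(7 \cdot 11\right)^{2} \left(-58 + 7 \cdot 11\right)\right)} = \frac{2013}{\frac{1}{77} \left(37 + 77^{2} \left(-58 + 77\right)\right)} = \frac{2013}{\frac{1}{77} \left(37 + 5929 \cdot 19\right)} = \frac{2013}{\frac{1}{77} \left(37 + 112651\right)} = \frac{2013}{\frac{1}{77} \cdot 112688} = \frac{2013}{\frac{112688}{77}} = 2013 \cdot \frac{77}{112688} = \frac{155001}{112688}$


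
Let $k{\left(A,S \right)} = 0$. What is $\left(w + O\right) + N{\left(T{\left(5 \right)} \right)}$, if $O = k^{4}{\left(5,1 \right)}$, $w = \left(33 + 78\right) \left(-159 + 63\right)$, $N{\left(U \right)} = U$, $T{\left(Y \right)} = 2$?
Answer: $-10654$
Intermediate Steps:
$w = -10656$ ($w = 111 \left(-96\right) = -10656$)
$O = 0$ ($O = 0^{4} = 0$)
$\left(w + O\right) + N{\left(T{\left(5 \right)} \right)} = \left(-10656 + 0\right) + 2 = -10656 + 2 = -10654$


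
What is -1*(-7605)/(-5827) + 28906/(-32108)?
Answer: -206308301/93546658 ≈ -2.2054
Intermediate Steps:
-1*(-7605)/(-5827) + 28906/(-32108) = 7605*(-1/5827) + 28906*(-1/32108) = -7605/5827 - 14453/16054 = -206308301/93546658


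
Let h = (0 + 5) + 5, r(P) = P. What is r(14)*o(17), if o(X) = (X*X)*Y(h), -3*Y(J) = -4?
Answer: 16184/3 ≈ 5394.7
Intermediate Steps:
h = 10 (h = 5 + 5 = 10)
Y(J) = 4/3 (Y(J) = -⅓*(-4) = 4/3)
o(X) = 4*X²/3 (o(X) = (X*X)*(4/3) = X²*(4/3) = 4*X²/3)
r(14)*o(17) = 14*((4/3)*17²) = 14*((4/3)*289) = 14*(1156/3) = 16184/3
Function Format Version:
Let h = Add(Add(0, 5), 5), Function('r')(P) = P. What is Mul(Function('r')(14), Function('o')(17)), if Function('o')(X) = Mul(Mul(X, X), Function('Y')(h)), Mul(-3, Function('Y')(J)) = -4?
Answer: Rational(16184, 3) ≈ 5394.7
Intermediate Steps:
h = 10 (h = Add(5, 5) = 10)
Function('Y')(J) = Rational(4, 3) (Function('Y')(J) = Mul(Rational(-1, 3), -4) = Rational(4, 3))
Function('o')(X) = Mul(Rational(4, 3), Pow(X, 2)) (Function('o')(X) = Mul(Mul(X, X), Rational(4, 3)) = Mul(Pow(X, 2), Rational(4, 3)) = Mul(Rational(4, 3), Pow(X, 2)))
Mul(Function('r')(14), Function('o')(17)) = Mul(14, Mul(Rational(4, 3), Pow(17, 2))) = Mul(14, Mul(Rational(4, 3), 289)) = Mul(14, Rational(1156, 3)) = Rational(16184, 3)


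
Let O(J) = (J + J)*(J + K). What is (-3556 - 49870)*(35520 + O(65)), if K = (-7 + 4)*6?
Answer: -2224124380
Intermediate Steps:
K = -18 (K = -3*6 = -18)
O(J) = 2*J*(-18 + J) (O(J) = (J + J)*(J - 18) = (2*J)*(-18 + J) = 2*J*(-18 + J))
(-3556 - 49870)*(35520 + O(65)) = (-3556 - 49870)*(35520 + 2*65*(-18 + 65)) = -53426*(35520 + 2*65*47) = -53426*(35520 + 6110) = -53426*41630 = -2224124380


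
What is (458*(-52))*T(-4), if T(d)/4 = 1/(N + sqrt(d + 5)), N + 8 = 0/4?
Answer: 95264/7 ≈ 13609.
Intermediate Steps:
N = -8 (N = -8 + 0/4 = -8 + 0*(1/4) = -8 + 0 = -8)
T(d) = 4/(-8 + sqrt(5 + d)) (T(d) = 4/(-8 + sqrt(d + 5)) = 4/(-8 + sqrt(5 + d)))
(458*(-52))*T(-4) = (458*(-52))*(4/(-8 + sqrt(5 - 4))) = -95264/(-8 + sqrt(1)) = -95264/(-8 + 1) = -95264/(-7) = -95264*(-1)/7 = -23816*(-4/7) = 95264/7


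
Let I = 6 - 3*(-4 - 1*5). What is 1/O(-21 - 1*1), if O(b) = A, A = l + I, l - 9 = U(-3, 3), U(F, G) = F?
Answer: 1/39 ≈ 0.025641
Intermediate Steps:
l = 6 (l = 9 - 3 = 6)
I = 33 (I = 6 - 3*(-4 - 5) = 6 - 3*(-9) = 6 + 27 = 33)
A = 39 (A = 6 + 33 = 39)
O(b) = 39
1/O(-21 - 1*1) = 1/39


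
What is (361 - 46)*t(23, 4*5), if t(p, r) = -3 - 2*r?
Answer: -13545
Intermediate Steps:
(361 - 46)*t(23, 4*5) = (361 - 46)*(-3 - 8*5) = 315*(-3 - 2*20) = 315*(-3 - 40) = 315*(-43) = -13545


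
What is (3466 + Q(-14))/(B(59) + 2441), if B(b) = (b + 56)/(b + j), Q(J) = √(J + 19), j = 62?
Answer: 209693/147738 + 121*√5/295476 ≈ 1.4203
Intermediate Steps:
Q(J) = √(19 + J)
B(b) = (56 + b)/(62 + b) (B(b) = (b + 56)/(b + 62) = (56 + b)/(62 + b))
(3466 + Q(-14))/(B(59) + 2441) = (3466 + √(19 - 14))/((56 + 59)/(62 + 59) + 2441) = (3466 + √5)/(115/121 + 2441) = (3466 + √5)/(295476/121) = (3466 + √5)*(121/295476) = 209693/147738 + 121*√5/295476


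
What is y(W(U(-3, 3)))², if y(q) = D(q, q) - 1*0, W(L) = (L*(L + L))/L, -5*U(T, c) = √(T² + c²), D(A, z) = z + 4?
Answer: 472/25 - 48*√2/5 ≈ 5.3036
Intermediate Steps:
D(A, z) = 4 + z
U(T, c) = -√(T² + c²)/5
W(L) = 2*L (W(L) = (L*(2*L))/L = (2*L²)/L = 2*L)
y(q) = 4 + q (y(q) = (4 + q) - 1*0 = (4 + q) + 0 = 4 + q)
y(W(U(-3, 3)))² = (4 + 2*(-√((-3)² + 3²)/5))² = (4 + 2*(-√(9 + 9)/5))² = (4 + 2*(-3*√2/5))² = (4 - 6*√2/5)²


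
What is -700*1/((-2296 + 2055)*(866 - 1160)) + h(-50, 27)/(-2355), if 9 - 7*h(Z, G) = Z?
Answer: -17823/1324295 ≈ -0.013458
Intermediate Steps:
h(Z, G) = 9/7 - Z/7
-700*1/((-2296 + 2055)*(866 - 1160)) + h(-50, 27)/(-2355) = -700*1/((-2296 + 2055)*(866 - 1160)) + (9/7 - ⅐*(-50))/(-2355) = -700/((-241*(-294))) + (9/7 + 50/7)*(-1/2355) = -700/70854 + (59/7)*(-1/2355) = -700*1/70854 - 59/16485 = -50/5061 - 59/16485 = -17823/1324295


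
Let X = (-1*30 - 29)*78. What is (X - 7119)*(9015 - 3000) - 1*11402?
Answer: -70513217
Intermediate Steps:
X = -4602 (X = (-30 - 29)*78 = -59*78 = -4602)
(X - 7119)*(9015 - 3000) - 1*11402 = (-4602 - 7119)*(9015 - 3000) - 1*11402 = -11721*6015 - 11402 = -70501815 - 11402 = -70513217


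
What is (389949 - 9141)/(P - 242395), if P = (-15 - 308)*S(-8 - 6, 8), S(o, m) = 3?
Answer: -95202/60841 ≈ -1.5648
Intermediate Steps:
P = -969 (P = (-15 - 308)*3 = -323*3 = -969)
(389949 - 9141)/(P - 242395) = (389949 - 9141)/(-969 - 242395) = 380808/(-243364) = 380808*(-1/243364) = -95202/60841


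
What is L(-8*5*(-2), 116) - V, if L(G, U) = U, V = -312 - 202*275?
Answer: 55978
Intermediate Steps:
V = -55862 (V = -312 - 55550 = -55862)
L(-8*5*(-2), 116) - V = 116 - 1*(-55862) = 116 + 55862 = 55978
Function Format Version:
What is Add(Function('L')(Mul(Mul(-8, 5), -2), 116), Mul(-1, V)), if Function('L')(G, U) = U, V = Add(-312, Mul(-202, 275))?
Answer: 55978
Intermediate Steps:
V = -55862 (V = Add(-312, -55550) = -55862)
Add(Function('L')(Mul(Mul(-8, 5), -2), 116), Mul(-1, V)) = Add(116, Mul(-1, -55862)) = Add(116, 55862) = 55978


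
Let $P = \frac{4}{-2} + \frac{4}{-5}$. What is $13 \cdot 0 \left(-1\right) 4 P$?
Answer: $0$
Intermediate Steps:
$P = - \frac{14}{5}$ ($P = 4 \left(- \frac{1}{2}\right) + 4 \left(- \frac{1}{5}\right) = -2 - \frac{4}{5} = - \frac{14}{5} \approx -2.8$)
$13 \cdot 0 \left(-1\right) 4 P = 13 \cdot 0 \left(-1\right) 4 \left(- \frac{14}{5}\right) = 13 \cdot 0 \cdot 4 \left(- \frac{14}{5}\right) = 13 \cdot 0 \left(- \frac{14}{5}\right) = 0 \left(- \frac{14}{5}\right) = 0$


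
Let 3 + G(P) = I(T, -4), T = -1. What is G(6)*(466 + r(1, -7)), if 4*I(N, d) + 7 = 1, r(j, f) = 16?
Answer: -2169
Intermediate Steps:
I(N, d) = -3/2 (I(N, d) = -7/4 + (¼)*1 = -7/4 + ¼ = -3/2)
G(P) = -9/2 (G(P) = -3 - 3/2 = -9/2)
G(6)*(466 + r(1, -7)) = -9*(466 + 16)/2 = -9/2*482 = -2169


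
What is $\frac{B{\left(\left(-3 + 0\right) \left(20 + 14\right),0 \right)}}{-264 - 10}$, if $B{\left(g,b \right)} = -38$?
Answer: $\frac{19}{137} \approx 0.13869$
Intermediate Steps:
$\frac{B{\left(\left(-3 + 0\right) \left(20 + 14\right),0 \right)}}{-264 - 10} = - \frac{38}{-264 - 10} = - \frac{38}{-274} = \left(-38\right) \left(- \frac{1}{274}\right) = \frac{19}{137}$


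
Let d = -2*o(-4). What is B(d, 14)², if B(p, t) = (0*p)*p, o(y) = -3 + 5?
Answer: 0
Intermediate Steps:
o(y) = 2
d = -4 (d = -2*2 = -4)
B(p, t) = 0 (B(p, t) = 0*p = 0)
B(d, 14)² = 0² = 0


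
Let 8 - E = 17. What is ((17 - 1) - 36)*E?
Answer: 180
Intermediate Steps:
E = -9 (E = 8 - 1*17 = 8 - 17 = -9)
((17 - 1) - 36)*E = ((17 - 1) - 36)*(-9) = (16 - 36)*(-9) = -20*(-9) = 180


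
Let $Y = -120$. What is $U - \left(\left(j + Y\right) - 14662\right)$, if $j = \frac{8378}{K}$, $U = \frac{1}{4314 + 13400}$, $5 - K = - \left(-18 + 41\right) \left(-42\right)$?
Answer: $\frac{251784671281}{17023154} \approx 14791.0$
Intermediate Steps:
$K = -961$ ($K = 5 - - \left(-18 + 41\right) \left(-42\right) = 5 - - 23 \left(-42\right) = 5 - \left(-1\right) \left(-966\right) = 5 - 966 = -961$)
$U = \frac{1}{17714} \approx 5.6453 \cdot 10^{-5}$
$j = - \frac{8378}{961}$ ($j = \frac{8378}{-961} = 8378 \left(- \frac{1}{961}\right) = - \frac{8378}{961} \approx -8.718$)
$U - \left(\left(j + Y\right) - 14662\right) = \frac{1}{17714} - \left(\left(- \frac{8378}{961} - 120\right) - 14662\right) = \frac{1}{17714} - \left(- \frac{123698}{961} - 14662\right) = \frac{1}{17714} - - \frac{14213880}{961} = \frac{1}{17714} + \frac{14213880}{961} = \frac{251784671281}{17023154}$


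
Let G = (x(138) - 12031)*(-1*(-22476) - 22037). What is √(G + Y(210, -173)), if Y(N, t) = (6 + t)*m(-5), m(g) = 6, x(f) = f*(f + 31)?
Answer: √4955747 ≈ 2226.2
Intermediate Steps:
x(f) = f*(31 + f)
Y(N, t) = 36 + 6*t (Y(N, t) = (6 + t)*6 = 36 + 6*t)
G = 4956749 (G = (138*(31 + 138) - 12031)*(-1*(-22476) - 22037) = (138*169 - 12031)*(22476 - 22037) = (23322 - 12031)*439 = 11291*439 = 4956749)
√(G + Y(210, -173)) = √(4956749 + (36 + 6*(-173))) = √(4956749 + (36 - 1038)) = √(4956749 - 1002) = √4955747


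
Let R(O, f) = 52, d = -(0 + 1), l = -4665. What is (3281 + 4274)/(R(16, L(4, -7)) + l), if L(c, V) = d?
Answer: -7555/4613 ≈ -1.6378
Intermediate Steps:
d = -1 (d = -1*1 = -1)
L(c, V) = -1
(3281 + 4274)/(R(16, L(4, -7)) + l) = (3281 + 4274)/(52 - 4665) = 7555/(-4613) = 7555*(-1/4613) = -7555/4613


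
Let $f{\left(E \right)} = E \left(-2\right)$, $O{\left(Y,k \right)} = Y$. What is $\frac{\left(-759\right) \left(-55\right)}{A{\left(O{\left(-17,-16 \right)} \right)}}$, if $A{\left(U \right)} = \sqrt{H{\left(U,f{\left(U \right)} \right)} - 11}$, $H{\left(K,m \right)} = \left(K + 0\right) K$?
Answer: $\frac{41745 \sqrt{278}}{278} \approx 2503.7$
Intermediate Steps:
$f{\left(E \right)} = - 2 E$
$H{\left(K,m \right)} = K^{2}$ ($H{\left(K,m \right)} = K K = K^{2}$)
$A{\left(U \right)} = \sqrt{-11 + U^{2}}$ ($A{\left(U \right)} = \sqrt{U^{2} - 11} = \sqrt{-11 + U^{2}}$)
$\frac{\left(-759\right) \left(-55\right)}{A{\left(O{\left(-17,-16 \right)} \right)}} = \frac{\left(-759\right) \left(-55\right)}{\sqrt{-11 + \left(-17\right)^{2}}} = \frac{41745}{\sqrt{-11 + 289}} = \frac{41745}{\sqrt{278}} = 41745 \frac{\sqrt{278}}{278} = \frac{41745 \sqrt{278}}{278}$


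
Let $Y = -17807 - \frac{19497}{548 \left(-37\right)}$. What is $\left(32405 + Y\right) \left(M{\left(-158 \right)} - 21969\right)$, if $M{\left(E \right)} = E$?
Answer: $- \frac{6549781075215}{20276} \approx -3.2303 \cdot 10^{8}$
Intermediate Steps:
$Y = - \frac{361035235}{20276}$ ($Y = -17807 - \frac{19497}{-20276} = -17807 - - \frac{19497}{20276} = -17807 + \frac{19497}{20276} = - \frac{361035235}{20276} \approx -17806.0$)
$\left(32405 + Y\right) \left(M{\left(-158 \right)} - 21969\right) = \left(32405 - \frac{361035235}{20276}\right) \left(-158 - 21969\right) = \frac{296008545}{20276} \left(-22127\right) = - \frac{6549781075215}{20276}$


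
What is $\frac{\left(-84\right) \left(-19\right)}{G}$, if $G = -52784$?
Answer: $- \frac{399}{13196} \approx -0.030236$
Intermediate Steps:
$\frac{\left(-84\right) \left(-19\right)}{G} = \frac{\left(-84\right) \left(-19\right)}{-52784} = 1596 \left(- \frac{1}{52784}\right) = - \frac{399}{13196}$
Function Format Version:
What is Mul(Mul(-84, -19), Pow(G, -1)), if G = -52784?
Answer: Rational(-399, 13196) ≈ -0.030236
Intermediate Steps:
Mul(Mul(-84, -19), Pow(G, -1)) = Mul(Mul(-84, -19), Pow(-52784, -1)) = Mul(1596, Rational(-1, 52784)) = Rational(-399, 13196)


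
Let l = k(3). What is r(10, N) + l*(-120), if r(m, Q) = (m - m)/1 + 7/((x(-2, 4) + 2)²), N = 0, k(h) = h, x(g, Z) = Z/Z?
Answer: -3233/9 ≈ -359.22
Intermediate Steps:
x(g, Z) = 1
l = 3
r(m, Q) = 7/9 (r(m, Q) = (m - m)/1 + 7/((1 + 2)²) = 0*1 + 7/(3²) = 0 + 7/9 = 7/9)
r(10, N) + l*(-120) = 7/9 + 3*(-120) = 7/9 - 360 = -3233/9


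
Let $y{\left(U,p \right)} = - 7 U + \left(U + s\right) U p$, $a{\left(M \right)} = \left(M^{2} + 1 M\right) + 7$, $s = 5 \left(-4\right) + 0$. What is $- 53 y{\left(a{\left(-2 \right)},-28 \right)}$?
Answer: $-143577$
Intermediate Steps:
$s = -20$ ($s = -20 + 0 = -20$)
$a{\left(M \right)} = 7 + M + M^{2}$ ($a{\left(M \right)} = \left(M^{2} + M\right) + 7 = \left(M + M^{2}\right) + 7 = 7 + M + M^{2}$)
$y{\left(U,p \right)} = - 7 U + U p \left(-20 + U\right)$ ($y{\left(U,p \right)} = - 7 U + \left(U - 20\right) U p = - 7 U + \left(-20 + U\right) U p = - 7 U + U \left(-20 + U\right) p = - 7 U + U p \left(-20 + U\right)$)
$- 53 y{\left(a{\left(-2 \right)},-28 \right)} = - 53 \left(7 - 2 + \left(-2\right)^{2}\right) \left(-7 - -560 + \left(7 - 2 + \left(-2\right)^{2}\right) \left(-28\right)\right) = - 53 \left(7 - 2 + 4\right) \left(-7 + 560 + \left(7 - 2 + 4\right) \left(-28\right)\right) = - 53 \cdot 9 \left(-7 + 560 + 9 \left(-28\right)\right) = - 53 \cdot 9 \left(-7 + 560 - 252\right) = - 53 \cdot 9 \cdot 301 = \left(-53\right) 2709 = -143577$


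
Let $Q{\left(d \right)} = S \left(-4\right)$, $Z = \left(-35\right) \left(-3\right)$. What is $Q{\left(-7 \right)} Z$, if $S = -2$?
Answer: $840$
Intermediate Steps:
$Z = 105$
$Q{\left(d \right)} = 8$ ($Q{\left(d \right)} = \left(-2\right) \left(-4\right) = 8$)
$Q{\left(-7 \right)} Z = 8 \cdot 105 = 840$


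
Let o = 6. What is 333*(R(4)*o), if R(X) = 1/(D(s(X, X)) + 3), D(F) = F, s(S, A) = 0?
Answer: 666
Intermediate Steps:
R(X) = ⅓ (R(X) = 1/(0 + 3) = 1/3 = ⅓)
333*(R(4)*o) = 333*((⅓)*6) = 333*2 = 666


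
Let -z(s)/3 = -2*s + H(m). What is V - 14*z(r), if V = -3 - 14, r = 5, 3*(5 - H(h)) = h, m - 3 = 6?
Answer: -353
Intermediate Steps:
m = 9 (m = 3 + 6 = 9)
H(h) = 5 - h/3
z(s) = -6 + 6*s (z(s) = -3*(-2*s + (5 - ⅓*9)) = -3*(-2*s + (5 - 3)) = -3*(-2*s + 2) = -3*(2 - 2*s) = -6 + 6*s)
V = -17
V - 14*z(r) = -17 - 14*(-6 + 6*5) = -17 - 14*(-6 + 30) = -17 - 14*24 = -17 - 336 = -353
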